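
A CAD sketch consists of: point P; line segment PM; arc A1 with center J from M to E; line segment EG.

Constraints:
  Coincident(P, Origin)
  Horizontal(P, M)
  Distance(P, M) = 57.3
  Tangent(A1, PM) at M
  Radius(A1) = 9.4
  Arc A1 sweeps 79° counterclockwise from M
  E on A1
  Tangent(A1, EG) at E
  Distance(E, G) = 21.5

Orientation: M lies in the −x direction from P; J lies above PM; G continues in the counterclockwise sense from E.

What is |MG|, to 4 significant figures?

31.65

On A1, M sits at bearing -90° from J; a 79° counterclockwise sweep puts E at bearing -11°, so E = J + 9.4·(cos -11°, sin -11°) = (-48.07, 7.606). Tangency of A1 to EG means the radius JE is perpendicular to EG, so EG runs along (−sin -11°, cos -11°); with |EG| = 21.5, G = (-43.97, 28.71). Then |MG| = |G − M| = 31.65.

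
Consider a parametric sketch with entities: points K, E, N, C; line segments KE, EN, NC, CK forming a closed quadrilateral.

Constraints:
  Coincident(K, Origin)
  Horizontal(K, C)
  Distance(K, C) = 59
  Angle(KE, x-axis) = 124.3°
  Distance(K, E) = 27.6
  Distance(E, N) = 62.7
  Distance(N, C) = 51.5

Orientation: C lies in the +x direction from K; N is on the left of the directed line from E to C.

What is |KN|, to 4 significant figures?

63.92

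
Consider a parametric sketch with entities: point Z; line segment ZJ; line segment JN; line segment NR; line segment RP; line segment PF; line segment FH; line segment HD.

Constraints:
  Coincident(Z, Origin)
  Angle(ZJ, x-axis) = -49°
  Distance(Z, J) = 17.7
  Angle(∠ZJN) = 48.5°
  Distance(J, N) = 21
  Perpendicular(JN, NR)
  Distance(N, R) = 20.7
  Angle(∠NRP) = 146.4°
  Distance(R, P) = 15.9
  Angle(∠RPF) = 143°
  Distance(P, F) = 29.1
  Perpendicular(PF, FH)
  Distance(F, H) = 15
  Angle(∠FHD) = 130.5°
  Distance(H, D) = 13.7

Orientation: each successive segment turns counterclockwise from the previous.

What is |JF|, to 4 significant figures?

46.20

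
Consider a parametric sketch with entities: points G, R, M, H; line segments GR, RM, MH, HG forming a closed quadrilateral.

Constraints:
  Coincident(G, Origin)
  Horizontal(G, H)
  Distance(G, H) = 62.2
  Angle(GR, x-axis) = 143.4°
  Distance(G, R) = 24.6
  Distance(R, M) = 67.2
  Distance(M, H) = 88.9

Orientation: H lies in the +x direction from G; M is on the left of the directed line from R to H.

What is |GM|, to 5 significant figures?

74.703

Checks: |RM| = 67.20 ✓; |MH| = 88.90 ✓.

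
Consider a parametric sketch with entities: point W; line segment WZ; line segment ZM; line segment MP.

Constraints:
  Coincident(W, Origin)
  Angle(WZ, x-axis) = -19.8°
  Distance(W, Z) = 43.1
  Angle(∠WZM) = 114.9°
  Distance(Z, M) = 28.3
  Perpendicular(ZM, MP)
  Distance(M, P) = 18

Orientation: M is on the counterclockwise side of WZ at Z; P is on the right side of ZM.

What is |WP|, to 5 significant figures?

73.600

W is at the origin; WZ runs at -19.8° with length 43.1, so Z = 43.1·(cos -19.8°, sin -19.8°) = (40.552, -14.600). ∠WZM = 114.9°, so ZM runs at -19.8° + (180° − 114.9°) = 45.300° from the x-axis; with |ZM| = 28.3, M = Z + 28.3·(cos 45.300°, sin 45.300°) = (60.458, 5.5160). ZM ⟂ MP; with |MP| = 18.0 on the right of ZM, P = M + 18.0·(0.71080, -0.70339) = (73.252, -7.1451). Then |WP| = |P − W| = 73.600.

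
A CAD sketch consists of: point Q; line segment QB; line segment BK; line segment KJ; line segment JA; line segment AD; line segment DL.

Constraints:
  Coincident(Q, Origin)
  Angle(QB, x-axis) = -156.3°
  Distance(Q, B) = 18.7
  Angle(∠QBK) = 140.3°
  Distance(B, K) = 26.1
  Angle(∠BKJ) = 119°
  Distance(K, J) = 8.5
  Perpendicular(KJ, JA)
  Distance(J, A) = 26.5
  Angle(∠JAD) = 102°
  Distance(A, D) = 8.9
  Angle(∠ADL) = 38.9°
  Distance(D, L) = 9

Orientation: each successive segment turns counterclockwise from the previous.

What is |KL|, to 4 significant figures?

22.06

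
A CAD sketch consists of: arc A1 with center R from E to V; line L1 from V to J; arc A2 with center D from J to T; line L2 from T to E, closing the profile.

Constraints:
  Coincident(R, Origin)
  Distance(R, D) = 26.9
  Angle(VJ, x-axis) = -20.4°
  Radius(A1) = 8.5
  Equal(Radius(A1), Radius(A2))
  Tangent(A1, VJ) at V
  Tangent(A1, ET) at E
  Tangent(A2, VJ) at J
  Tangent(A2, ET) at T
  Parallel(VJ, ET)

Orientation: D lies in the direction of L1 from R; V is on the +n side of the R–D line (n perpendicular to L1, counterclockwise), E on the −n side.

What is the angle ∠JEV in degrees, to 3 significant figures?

57.7°

Tangency of A1 to both parallel lines with radius 8.5 puts V and E at R ± 8.5·n: V = (2.96, 7.97), E = (-2.96, -7.97). Equal radii place J and T the same way about D: J = D + 8.5·n = (28.2, -1.41), T = D − 8.5·n = (22.3, -17.3). Then cos ∠JEV = EJ·EV / (|EJ||EV|), giving 57.7°.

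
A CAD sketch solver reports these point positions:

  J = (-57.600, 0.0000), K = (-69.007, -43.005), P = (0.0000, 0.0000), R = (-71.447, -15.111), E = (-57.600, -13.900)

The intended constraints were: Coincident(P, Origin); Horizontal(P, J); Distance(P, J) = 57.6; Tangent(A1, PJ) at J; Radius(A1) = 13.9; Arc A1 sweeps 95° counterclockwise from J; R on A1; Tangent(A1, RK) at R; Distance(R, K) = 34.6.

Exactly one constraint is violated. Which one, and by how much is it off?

Distance(R, K) = 34.6 — off by 6.60.

P = (0.00, 0.00) ✓; P.y = 0.00, J.y = 0.00 ✓; |PJ| = 57.60 ✓; ∠(EJ, JP) = 90.00° ✓; |EJ| = 13.90 ✓; bearing(E→R) − bearing(E→J) = 95.00° ✓; |ER| = 13.90 ✓; ∠(ER, RK) = 90.00° ✓; |RK| = 28.00 ✗.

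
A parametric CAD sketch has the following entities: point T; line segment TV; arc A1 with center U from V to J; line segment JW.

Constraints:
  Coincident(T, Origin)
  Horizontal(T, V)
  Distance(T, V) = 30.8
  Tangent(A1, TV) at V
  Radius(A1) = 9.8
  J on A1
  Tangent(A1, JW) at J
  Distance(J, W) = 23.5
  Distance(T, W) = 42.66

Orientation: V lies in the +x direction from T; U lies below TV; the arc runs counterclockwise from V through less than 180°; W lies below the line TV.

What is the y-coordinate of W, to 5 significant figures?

-34.586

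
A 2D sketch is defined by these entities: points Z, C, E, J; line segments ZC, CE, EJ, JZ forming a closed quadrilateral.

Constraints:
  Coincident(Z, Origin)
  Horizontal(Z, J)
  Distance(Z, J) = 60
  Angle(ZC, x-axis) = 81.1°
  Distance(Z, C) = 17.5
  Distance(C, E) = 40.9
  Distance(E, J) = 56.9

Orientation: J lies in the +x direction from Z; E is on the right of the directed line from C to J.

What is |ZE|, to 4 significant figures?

24.62

Checks: |CE| = 40.90 ✓; |EJ| = 56.90 ✓.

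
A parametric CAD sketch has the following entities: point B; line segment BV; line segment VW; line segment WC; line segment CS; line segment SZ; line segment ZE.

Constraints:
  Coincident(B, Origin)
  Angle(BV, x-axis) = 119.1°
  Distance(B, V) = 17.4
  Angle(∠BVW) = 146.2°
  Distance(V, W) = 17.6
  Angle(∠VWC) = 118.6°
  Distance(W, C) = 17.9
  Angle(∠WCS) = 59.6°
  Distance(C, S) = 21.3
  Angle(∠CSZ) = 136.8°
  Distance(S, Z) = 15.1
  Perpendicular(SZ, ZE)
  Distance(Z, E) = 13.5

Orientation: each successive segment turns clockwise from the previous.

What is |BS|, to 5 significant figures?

20.069

∠VWC = 118.6° gives WC at 23.900° from the x-axis; with |WC| = 17.9, C = (9.3450, 39.996). ∠WCS = 59.6° gives CS at -96.500° from the x-axis; with |CS| = 21.3, S = (6.9338, 18.833). Then |BS| = |S − B| = 20.069.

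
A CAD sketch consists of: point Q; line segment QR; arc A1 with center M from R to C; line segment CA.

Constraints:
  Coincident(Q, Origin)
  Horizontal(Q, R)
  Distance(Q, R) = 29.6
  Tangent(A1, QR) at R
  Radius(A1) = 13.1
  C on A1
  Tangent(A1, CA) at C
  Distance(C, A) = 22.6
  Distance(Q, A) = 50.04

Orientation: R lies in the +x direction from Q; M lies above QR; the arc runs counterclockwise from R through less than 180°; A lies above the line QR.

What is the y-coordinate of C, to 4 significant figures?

18.99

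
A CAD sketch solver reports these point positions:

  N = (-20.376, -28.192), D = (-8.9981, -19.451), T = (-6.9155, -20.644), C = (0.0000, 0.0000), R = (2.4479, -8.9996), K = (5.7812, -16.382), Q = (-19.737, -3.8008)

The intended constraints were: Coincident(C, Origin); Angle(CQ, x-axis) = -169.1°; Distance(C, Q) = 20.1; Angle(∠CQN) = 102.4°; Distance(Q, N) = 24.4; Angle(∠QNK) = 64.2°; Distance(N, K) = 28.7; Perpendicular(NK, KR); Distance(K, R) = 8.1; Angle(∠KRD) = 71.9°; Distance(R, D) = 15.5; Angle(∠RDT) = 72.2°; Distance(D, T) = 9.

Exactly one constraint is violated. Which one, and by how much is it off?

Distance(D, T) = 9 — off by 6.60.

C = (0.00, 0.00) ✓; CQ at -169.1° ✓; |CQ| = 20.10 ✓; ∠CQN = 102.4° ✓; |QN| = 24.40 ✓; ∠QNK = 64.20° ✓; |NK| = 28.70 ✓; ∠(NK, KR) = 90.00° ✓; |KR| = 8.100 ✓; ∠KRD = 71.90° ✓; |RD| = 15.50 ✓; ∠RDT = 72.21° ✓; |DT| = 2.400 ✗.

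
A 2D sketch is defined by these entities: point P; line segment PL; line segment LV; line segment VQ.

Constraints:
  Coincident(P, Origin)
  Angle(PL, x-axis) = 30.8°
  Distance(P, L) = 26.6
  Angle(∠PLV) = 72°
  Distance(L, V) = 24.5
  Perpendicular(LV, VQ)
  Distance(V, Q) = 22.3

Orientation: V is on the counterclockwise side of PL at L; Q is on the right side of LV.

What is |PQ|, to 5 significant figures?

50.305

P is at the origin; PL runs at 30.8° with length 26.6, so L = 26.6·(cos 30.8°, sin 30.8°) = (22.848, 13.620). ∠PLV = 72.0°, so LV runs at 30.8° + (180° − 72.0°) = 138.80° from the x-axis; with |LV| = 24.5, V = L + 24.5·(cos 138.80°, sin 138.80°) = (4.4142, 29.758). LV is perpendicular to VQ; with |VQ| = 22.3 on the right of LV, Q = V + 22.3·(0.65869, 0.75241) = (19.103, 46.537). Then |PQ| = |Q − P| = 50.305.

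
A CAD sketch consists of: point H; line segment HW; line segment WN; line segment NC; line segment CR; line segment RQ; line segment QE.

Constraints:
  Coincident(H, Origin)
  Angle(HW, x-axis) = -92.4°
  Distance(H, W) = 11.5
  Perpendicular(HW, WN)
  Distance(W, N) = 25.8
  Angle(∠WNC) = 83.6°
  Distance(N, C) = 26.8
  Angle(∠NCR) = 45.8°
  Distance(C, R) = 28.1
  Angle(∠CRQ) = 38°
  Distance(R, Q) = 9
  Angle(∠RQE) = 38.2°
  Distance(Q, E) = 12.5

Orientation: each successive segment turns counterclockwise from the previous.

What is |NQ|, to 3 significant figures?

13.9

H is at the origin; HW runs at -92.4° with length 11.5, so W = (-0.482, -11.5). HW ⟂ WN, so WN runs at -2.40°; with |WN| = 25.8, N = (25.3, -12.6). ∠WNC = 83.6° gives NC at 94.0° from the x-axis; with |NC| = 26.8, C = (23.4, 14.2). ∠NCR = 45.8° gives CR at -132° from the x-axis; with |CR| = 28.1, R = (4.70, -6.78). ∠CRQ = 38.0° gives RQ at 10.2° from the x-axis; with |RQ| = 9.0, Q = (13.6, -5.19). Then |NQ| = |Q − N| = 13.9.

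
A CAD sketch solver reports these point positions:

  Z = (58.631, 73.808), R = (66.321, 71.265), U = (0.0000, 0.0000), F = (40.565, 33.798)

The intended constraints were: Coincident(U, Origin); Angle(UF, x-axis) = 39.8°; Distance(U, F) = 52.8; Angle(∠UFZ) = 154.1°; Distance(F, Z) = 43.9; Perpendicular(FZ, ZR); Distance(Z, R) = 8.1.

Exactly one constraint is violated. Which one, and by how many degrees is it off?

Perpendicular(FZ, ZR) — off by 6.00°.

U = (0.00, 0.00) ✓; UF at 39.80° ✓; |UF| = 52.80 ✓; ∠UFZ = 154.1° ✓; |FZ| = 43.90 ✓; ∠(FZ, ZR) = 84.00° ✗; |ZR| = 8.100 ✓.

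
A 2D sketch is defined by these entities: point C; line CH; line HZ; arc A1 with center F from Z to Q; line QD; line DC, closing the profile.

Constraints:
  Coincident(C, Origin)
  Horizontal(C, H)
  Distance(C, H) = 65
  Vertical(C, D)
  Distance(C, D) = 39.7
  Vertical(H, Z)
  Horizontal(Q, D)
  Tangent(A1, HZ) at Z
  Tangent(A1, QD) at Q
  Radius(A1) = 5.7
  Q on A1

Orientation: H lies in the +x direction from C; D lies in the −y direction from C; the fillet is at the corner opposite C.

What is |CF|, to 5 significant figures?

68.356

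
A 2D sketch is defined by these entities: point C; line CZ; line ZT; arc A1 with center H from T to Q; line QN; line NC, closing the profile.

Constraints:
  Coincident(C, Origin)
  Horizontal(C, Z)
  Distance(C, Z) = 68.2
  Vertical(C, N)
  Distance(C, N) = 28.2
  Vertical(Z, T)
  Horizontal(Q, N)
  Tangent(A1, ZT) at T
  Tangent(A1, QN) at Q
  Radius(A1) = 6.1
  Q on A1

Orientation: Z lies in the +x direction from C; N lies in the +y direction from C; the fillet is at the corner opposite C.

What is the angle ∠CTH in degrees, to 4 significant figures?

17.95°

C is at the origin; C and Z share the same y with |CZ| = 68.2 and Z on the +x side, so Z = (68.20, 0.000). C and N share the same x with |CN| = 28.2 and N on the +y side, so N = (0.000, 28.20). The virtual corner opposite C is at (68.20, 28.20). The tangent condition forces HT to be normal to ZT and since A1 is tangent to QN there, HQ ⟂ QN, with radius 6.1, so the center H sits 6.1 in from both sides at H = (62.10, 22.10). That places the tangent points at T = (68.20, 22.10) on ZT and Q = (62.10, 28.20) on QN. Then cos ∠CTH = TC·TH / (|TC||TH|), giving 17.95°.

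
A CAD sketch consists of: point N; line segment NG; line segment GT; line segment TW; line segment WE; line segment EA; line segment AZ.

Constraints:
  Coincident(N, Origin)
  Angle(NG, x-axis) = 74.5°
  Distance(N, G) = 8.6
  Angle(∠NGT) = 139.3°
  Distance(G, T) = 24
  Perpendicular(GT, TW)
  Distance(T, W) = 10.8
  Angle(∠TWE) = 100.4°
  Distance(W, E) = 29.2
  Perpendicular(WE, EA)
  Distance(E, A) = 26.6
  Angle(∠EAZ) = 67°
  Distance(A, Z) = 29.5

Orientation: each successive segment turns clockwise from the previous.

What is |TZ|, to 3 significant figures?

5.98

N is at the origin; NG runs at 74.5° with length 8.6, so G = (2.30, 8.29). ∠NGT = 139.3° gives GT at 33.8° from the x-axis; with |GT| = 24.0, T = (22.2, 21.6). GT is perpendicular to TW, so TW runs at -56.2°; with |TW| = 10.8, W = (28.2, 12.7). ∠TWE = 100.4° gives WE at -136° from the x-axis; with |WE| = 29.2, E = (7.32, -7.69). WE ⟂ EA, so EA runs at 134°; with |EA| = 26.6, A = (-11.2, 11.4). ∠EAZ = 67.0° gives AZ at 21.2° from the x-axis; with |AZ| = 29.5, Z = (16.3, 22.0). Then |TZ| = |Z − T| = 5.98.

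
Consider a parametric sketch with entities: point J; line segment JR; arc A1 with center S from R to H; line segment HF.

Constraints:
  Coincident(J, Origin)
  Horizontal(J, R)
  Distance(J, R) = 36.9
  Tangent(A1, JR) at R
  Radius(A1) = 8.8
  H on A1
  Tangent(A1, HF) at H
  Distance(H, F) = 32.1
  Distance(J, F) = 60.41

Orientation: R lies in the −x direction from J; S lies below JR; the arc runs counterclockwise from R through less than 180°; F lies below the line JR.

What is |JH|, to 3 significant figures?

46.6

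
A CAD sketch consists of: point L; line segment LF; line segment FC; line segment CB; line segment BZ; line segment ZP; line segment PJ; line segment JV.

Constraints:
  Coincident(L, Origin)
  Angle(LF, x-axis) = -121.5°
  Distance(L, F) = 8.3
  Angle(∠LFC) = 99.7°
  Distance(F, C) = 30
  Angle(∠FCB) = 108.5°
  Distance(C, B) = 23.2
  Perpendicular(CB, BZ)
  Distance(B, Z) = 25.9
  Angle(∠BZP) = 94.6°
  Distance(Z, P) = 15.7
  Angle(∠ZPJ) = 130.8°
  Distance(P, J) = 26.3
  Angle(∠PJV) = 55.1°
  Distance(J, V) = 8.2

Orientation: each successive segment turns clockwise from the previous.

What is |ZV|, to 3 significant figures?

32.3

L is at the origin; LF runs at -121.5° with length 8.3, so F = (-4.34, -7.08). ∠LFC = 99.7° gives FC at 158° from the x-axis; with |FC| = 30.0, C = (-32.2, 4.06). ∠FCB = 108.5° gives CB at 86.7° from the x-axis; with |CB| = 23.2, B = (-30.9, 27.2). The perpendicularity gives BZ at right angles to CB, so BZ runs at -3.30°; with |BZ| = 25.9, Z = (-5.00, 25.7). ∠BZP = 94.6° gives ZP at -88.7° from the x-axis; with |ZP| = 15.7, P = (-4.64, 10.0). ∠ZPJ = 130.8° gives PJ at -138° from the x-axis; with |PJ| = 26.3, J = (-24.2, -7.59). ∠PJV = 55.1° gives JV at 97.2° from the x-axis; with |JV| = 8.2, V = (-25.2, 0.542). Then |ZV| = |V − Z| = 32.3.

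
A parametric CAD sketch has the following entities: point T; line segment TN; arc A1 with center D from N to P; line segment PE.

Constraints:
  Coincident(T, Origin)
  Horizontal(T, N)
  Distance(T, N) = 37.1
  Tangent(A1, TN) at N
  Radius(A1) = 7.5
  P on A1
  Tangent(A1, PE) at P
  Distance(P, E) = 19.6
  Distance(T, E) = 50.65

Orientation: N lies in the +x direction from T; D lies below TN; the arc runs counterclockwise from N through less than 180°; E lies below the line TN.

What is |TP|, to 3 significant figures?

33.2

T is at the origin; T and N share the same y with |TN| = 37.1 and N on the +x side, so N = (37.1, 0.00). Since A1 is tangent to TN there, DN ⟂ TN, so D = N + (0, -7.5) = (37.1, -7.50). Since DP ⟂ PE (tangency), |DE| = √(7.5² + 19.6²) = 21.0 regardless of where P sits on A1. So E lies on both circle(T, 50.65) and circle(D, 21.0); the below-TN intersection is E = (42.3, -27.8). P is the foot of the tangent from E: P = (31.0, -11.8).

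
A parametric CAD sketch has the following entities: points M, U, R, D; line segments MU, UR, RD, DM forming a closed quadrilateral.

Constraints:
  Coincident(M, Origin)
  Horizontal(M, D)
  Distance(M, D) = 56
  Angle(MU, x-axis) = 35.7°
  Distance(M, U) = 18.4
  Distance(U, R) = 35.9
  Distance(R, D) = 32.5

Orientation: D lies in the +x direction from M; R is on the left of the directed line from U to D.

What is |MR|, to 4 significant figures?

54.29

M is at the origin; MD is horizontal with |MD| = 56.0 and D in +x, so D = (56.0, 0). MU runs at 35.7° with |MU| = 18.4, so U = (14.94, 10.74). R is determined by |UR| = 35.9 and |RD| = 32.5 together: it lies at the intersection of circle(U, 35.9) and circle(D, 32.5). With |UD| = 42.44, the foot of the radical line on UD is 23.96 from U and the perpendicular offset is √(35.9² − 23.96²) = 26.74. Taking the left-of-UD solution: R = (44.89, 30.54).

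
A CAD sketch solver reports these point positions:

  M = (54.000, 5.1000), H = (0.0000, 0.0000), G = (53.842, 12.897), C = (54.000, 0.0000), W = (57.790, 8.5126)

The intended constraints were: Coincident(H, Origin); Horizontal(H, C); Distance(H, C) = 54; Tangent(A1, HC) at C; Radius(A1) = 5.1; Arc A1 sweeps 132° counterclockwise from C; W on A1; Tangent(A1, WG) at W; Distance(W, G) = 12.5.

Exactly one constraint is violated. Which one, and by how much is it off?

Distance(W, G) = 12.5 — off by 6.60.

H = (0.00, 0.00) ✓; H.y = 0.00, C.y = 0.00 ✓; |HC| = 54.00 ✓; ∠(MC, CH) = 90.00° ✓; |MC| = 5.100 ✓; bearing(M→W) − bearing(M→C) = 132.0° ✓; |MW| = 5.100 ✓; ∠(MW, WG) = 90.00° ✓; |WG| = 5.900 ✗.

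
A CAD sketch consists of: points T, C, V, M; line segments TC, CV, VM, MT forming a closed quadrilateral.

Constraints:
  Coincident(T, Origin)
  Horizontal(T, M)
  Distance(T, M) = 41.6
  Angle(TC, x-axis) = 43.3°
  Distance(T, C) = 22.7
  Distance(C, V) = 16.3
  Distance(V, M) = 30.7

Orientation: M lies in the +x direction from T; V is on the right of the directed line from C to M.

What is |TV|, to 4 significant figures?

10.90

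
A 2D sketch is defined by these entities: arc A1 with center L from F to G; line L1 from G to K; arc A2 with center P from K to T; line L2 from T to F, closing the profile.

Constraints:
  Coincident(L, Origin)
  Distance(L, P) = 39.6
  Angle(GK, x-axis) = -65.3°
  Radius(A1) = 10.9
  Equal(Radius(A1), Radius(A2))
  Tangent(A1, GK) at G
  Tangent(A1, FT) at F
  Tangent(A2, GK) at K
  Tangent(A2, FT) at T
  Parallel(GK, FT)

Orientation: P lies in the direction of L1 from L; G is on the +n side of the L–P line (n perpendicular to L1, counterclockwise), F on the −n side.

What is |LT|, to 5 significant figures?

41.073

The slot axis is L1's direction at -65.3°, so u = (cos -65.3°, sin -65.3°) = (0.41787, -0.90851) and n = (−sin -65.3°, cos -65.3°) = (0.90851, 0.41787). L is at the origin and P lies 39.6 along u from L, so P = 39.6·u = (16.548, -35.977). Tangency of A1 to both parallel lines with radius 10.9 puts G and F at L ± 10.9·n: G = (9.9027, 4.5548), F = (-9.9027, -4.5548). Equal radii place K and T the same way about P: K = P + 10.9·n = (26.450, -31.422), T = P − 10.9·n = (6.6448, -40.532). Then |LT| = |T − L| = 41.073.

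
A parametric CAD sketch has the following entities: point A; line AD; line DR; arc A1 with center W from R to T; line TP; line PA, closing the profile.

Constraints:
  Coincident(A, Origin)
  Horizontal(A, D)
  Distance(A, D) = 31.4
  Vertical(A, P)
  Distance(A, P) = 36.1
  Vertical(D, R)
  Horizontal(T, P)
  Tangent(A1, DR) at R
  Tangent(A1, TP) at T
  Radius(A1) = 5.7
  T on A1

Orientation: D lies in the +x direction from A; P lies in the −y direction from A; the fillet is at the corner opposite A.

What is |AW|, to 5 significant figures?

39.808

A is at the origin; A and D share the same y with |AD| = 31.4 and D on the +x side, so D = (31.400, 0.0000). A and P share the same x with |AP| = 36.1 and P on the −y side, so P = (0.0000, -36.100). The virtual corner opposite A is at (31.400, -36.100). Tangency of A1 to DR means the radius WR is perpendicular to DR and the tangent condition forces WT to be normal to TP, with radius 5.7, so the center W sits 5.7 in from both sides at W = (25.700, -30.400). Then |AW| = |W − A| = 39.808.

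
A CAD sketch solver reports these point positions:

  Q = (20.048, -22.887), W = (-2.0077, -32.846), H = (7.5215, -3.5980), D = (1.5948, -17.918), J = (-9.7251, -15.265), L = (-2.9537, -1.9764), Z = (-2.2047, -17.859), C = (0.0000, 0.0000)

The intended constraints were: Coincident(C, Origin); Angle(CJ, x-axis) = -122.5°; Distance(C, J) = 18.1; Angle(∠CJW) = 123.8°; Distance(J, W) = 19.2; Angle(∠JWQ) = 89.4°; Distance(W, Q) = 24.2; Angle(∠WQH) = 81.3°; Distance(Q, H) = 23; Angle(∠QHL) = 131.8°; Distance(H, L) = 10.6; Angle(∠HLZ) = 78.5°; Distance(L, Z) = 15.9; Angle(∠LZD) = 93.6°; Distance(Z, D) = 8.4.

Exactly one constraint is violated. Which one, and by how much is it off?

Distance(Z, D) = 8.4 — off by 4.60.

C = (0.00, 0.00) ✓; CJ at -122.5° ✓; |CJ| = 18.10 ✓; ∠CJW = 123.8° ✓; |JW| = 19.20 ✓; ∠JWQ = 89.40° ✓; |WQ| = 24.20 ✓; ∠WQH = 81.30° ✓; |QH| = 23.00 ✓; ∠QHL = 131.8° ✓; |HL| = 10.60 ✓; ∠HLZ = 78.50° ✓; |LZ| = 15.90 ✓; ∠LZD = 93.59° ✓; |ZD| = 3.800 ✗.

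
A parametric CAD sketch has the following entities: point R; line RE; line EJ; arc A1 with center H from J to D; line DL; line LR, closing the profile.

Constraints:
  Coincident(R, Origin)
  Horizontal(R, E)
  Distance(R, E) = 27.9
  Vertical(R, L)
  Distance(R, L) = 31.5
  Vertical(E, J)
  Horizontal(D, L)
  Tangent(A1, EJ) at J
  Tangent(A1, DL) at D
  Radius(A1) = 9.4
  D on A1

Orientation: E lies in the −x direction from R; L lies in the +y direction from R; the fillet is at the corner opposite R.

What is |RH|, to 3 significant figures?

28.8

RL is vertical with |RL| = 31.5 and L on the +y side, so L = (0.00, 31.5). The virtual corner opposite R is at (-27.9, 31.5). The tangent condition forces HJ to be normal to EJ and tangency of A1 to DL means the radius HD is perpendicular to DL, with radius 9.4, so the center H sits 9.4 in from both sides at H = (-18.5, 22.1). Then |RH| = |H − R| = 28.8.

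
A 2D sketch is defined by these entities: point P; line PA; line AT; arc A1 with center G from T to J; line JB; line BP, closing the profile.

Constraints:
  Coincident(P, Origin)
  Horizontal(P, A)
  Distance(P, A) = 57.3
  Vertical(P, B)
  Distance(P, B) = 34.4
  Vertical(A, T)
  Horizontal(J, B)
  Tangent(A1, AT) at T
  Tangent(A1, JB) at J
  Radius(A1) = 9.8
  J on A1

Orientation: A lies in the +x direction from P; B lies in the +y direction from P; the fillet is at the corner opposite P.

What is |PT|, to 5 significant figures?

62.357

P is at the origin; P and A share the same y with |PA| = 57.3 and A on the +x side, so A = (57.300, 0.0000). PB is vertical with |PB| = 34.4 and B on the +y side, so B = (0.0000, 34.400). The virtual corner opposite P is at (57.300, 34.400). A1 meets AT tangentially, so GT is at right angles to AT and the tangent condition forces GJ to be normal to JB, with radius 9.8, so the center G sits 9.8 in from both sides at G = (47.500, 24.600). That places the tangent points at T = (57.300, 24.600) on AT and J = (47.500, 34.400) on JB. Then |PT| = |T − P| = 62.357.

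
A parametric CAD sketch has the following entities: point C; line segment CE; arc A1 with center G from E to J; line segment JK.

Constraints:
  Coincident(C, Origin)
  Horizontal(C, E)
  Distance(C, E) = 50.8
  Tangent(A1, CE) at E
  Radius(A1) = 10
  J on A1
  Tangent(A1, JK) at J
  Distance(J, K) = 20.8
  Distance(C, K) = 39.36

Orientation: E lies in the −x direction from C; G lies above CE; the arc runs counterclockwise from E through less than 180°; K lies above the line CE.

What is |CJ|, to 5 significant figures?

42.408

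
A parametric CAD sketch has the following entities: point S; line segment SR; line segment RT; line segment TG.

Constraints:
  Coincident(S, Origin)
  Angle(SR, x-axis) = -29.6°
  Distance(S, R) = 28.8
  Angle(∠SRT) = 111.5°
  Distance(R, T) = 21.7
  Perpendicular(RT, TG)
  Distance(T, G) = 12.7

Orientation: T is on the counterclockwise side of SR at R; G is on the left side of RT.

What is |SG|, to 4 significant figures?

35.20

∠SRT = 111.5°, so RT runs at -29.6° + (180° − 111.5°) = 38.90° from the x-axis; with |RT| = 21.7, T = R + 21.7·(cos 38.90°, sin 38.90°) = (41.93, -0.5987). RT is perpendicular to TG; with |TG| = 12.7 on the left of RT, G = T + 12.7·(-0.6280, 0.7782) = (33.95, 9.285). Then |SG| = |G − S| = 35.20.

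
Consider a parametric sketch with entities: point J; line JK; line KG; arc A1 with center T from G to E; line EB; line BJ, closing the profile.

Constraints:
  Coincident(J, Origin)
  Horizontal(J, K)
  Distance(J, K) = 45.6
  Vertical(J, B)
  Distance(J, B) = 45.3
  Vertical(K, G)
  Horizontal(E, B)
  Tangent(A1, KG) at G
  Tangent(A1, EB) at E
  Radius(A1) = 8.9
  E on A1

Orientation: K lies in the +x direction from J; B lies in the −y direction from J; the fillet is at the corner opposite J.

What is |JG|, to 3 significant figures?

58.3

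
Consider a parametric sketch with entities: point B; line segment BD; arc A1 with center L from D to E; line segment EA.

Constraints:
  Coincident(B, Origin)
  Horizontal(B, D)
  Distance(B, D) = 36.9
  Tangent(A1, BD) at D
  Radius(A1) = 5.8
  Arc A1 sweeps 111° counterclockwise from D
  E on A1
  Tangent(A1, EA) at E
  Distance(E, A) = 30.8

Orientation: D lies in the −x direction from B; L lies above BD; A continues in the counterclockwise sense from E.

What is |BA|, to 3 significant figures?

56.1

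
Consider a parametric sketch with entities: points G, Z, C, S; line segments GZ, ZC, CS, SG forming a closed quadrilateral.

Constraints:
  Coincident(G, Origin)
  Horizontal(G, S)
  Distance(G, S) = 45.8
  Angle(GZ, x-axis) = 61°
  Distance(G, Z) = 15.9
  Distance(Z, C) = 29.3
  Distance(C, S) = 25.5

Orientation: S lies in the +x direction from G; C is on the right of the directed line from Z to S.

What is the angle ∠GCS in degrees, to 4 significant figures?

128.0°

G is at the origin; G and S share the same y with |GS| = 45.8 and S in +x, so S = (45.8, 0). GZ runs at 61.0° with |GZ| = 15.9, so Z = (7.708, 13.91). C is determined by |ZC| = 29.3 and |CS| = 25.5 together: it lies at the intersection of circle(Z, 29.3) and circle(S, 25.5). With |ZS| = 40.55, the foot of the radical line on ZS is 22.84 from Z and the perpendicular offset is √(29.3² − 22.84²) = 18.35. Taking the right-of-ZS solution: C = (22.87, -11.16).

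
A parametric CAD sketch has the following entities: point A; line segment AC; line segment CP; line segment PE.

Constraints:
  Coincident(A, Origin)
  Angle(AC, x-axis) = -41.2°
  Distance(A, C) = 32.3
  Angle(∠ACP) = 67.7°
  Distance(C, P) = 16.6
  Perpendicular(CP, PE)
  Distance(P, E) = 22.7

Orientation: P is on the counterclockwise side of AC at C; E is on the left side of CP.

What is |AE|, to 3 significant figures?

8.40

A is at the origin; AC runs at -41.2° with length 32.3, so C = 32.3·(cos -41.2°, sin -41.2°) = (24.3, -21.3). ∠ACP = 67.7°, so CP runs at -41.2° + (180° − 67.7°) = 71.1° from the x-axis; with |CP| = 16.6, P = C + 16.6·(cos 71.1°, sin 71.1°) = (29.7, -5.57). CP ⟂ PE; with |PE| = 22.7 on the left of CP, E = P + 22.7·(-0.946, 0.324) = (8.20, 1.78). Then |AE| = |E − A| = 8.40.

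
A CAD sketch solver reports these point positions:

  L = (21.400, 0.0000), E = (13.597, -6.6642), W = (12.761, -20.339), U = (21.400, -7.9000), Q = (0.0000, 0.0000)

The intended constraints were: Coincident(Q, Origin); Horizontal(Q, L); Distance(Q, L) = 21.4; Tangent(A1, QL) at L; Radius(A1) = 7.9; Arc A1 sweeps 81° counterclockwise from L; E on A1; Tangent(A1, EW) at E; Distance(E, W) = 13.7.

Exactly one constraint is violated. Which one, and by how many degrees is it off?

Tangent(A1, EW) at E — off by 5.50°.

Q = (0.00, 0.00) ✓; Q.y = 0.00, L.y = 0.00 ✓; |QL| = 21.40 ✓; ∠(UL, LQ) = 90.00° ✓; |UL| = 7.900 ✓; bearing(U→E) − bearing(U→L) = 81.00° ✓; |UE| = 7.900 ✓; ∠(UE, EW) = 84.50° ✗; |EW| = 13.70 ✓.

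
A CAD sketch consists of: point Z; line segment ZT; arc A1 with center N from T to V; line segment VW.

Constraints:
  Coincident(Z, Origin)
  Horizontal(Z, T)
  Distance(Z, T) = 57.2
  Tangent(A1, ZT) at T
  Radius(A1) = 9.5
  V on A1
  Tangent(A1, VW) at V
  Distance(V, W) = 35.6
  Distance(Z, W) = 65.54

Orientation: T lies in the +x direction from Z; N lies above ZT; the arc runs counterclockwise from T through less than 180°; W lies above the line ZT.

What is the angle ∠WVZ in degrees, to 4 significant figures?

72.23°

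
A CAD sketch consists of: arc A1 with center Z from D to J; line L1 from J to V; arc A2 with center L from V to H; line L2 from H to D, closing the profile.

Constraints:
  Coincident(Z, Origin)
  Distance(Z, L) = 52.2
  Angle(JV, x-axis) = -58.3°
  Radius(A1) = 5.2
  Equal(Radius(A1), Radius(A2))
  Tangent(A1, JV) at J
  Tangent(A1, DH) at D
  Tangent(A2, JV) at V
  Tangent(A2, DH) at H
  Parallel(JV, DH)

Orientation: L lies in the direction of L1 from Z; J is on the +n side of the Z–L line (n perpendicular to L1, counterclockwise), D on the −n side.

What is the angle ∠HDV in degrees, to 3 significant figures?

11.3°

The slot axis is L1's direction at -58.3°, so u = (cos -58.3°, sin -58.3°) = (0.525, -0.851) and n = (−sin -58.3°, cos -58.3°) = (0.851, 0.525). Z is at the origin and L lies 52.2 along u from Z, so L = 52.2·u = (27.4, -44.4). Tangency of A1 to both parallel lines with radius 5.2 puts J and D at Z ± 5.2·n: J = (4.42, 2.73), D = (-4.42, -2.73). Equal radii place V and H the same way about L: V = L + 5.2·n = (31.9, -41.7), H = L − 5.2·n = (23.0, -47.1). Then cos ∠HDV = DH·DV / (|DH||DV|), giving 11.3°.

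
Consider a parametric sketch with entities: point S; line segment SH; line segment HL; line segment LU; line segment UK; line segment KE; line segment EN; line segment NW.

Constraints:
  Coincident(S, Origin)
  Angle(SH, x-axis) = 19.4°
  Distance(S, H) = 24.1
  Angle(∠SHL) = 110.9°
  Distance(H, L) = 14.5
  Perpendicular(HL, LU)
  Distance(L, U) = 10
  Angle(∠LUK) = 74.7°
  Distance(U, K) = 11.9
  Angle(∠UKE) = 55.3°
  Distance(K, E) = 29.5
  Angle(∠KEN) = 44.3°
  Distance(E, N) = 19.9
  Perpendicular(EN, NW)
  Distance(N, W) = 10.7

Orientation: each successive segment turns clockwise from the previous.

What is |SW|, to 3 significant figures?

26.8

S is at the origin; SH runs at 19.4° with length 24.1, so H = (22.7, 8.01). ∠SHL = 110.9° gives HL at -49.7° from the x-axis; with |HL| = 14.5, L = (32.1, -3.05). HL ⟂ LU, so LU runs at -140°; with |LU| = 10.0, U = (24.5, -9.52). ∠LUK = 74.7° gives UK at 115° from the x-axis; with |UK| = 11.9, K = (19.5, 1.26). ∠UKE = 55.3° gives KE at -9.70° from the x-axis; with |KE| = 29.5, E = (48.5, -3.71). ∠KEN = 44.3° gives EN at -145° from the x-axis; with |EN| = 19.9, N = (32.2, -15.0). EN is perpendicular to NW, so NW runs at 125°; with |NW| = 10.7, W = (26.1, -6.20). Then |SW| = |W − S| = 26.8.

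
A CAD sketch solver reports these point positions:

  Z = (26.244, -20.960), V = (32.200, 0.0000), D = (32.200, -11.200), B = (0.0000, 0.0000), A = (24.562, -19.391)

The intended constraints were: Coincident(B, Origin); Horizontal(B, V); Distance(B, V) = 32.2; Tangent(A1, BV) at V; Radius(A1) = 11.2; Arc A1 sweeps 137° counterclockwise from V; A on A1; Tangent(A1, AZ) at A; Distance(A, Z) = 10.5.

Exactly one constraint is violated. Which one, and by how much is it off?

Distance(A, Z) = 10.5 — off by 8.20.

B = (0.00, 0.00) ✓; B.y = 0.00, V.y = 0.00 ✓; |BV| = 32.20 ✓; ∠(DV, VB) = 90.00° ✓; |DV| = 11.20 ✓; bearing(D→A) − bearing(D→V) = 137.0° ✓; |DA| = 11.20 ✓; ∠(DA, AZ) = 90.01° ✓; |AZ| = 2.300 ✗.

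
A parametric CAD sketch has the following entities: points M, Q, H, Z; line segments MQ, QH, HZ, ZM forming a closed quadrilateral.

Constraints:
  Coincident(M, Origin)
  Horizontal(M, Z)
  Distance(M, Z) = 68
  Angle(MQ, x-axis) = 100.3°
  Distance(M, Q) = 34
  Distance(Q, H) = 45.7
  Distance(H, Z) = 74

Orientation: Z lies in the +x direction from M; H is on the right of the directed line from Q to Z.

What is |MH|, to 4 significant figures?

13.21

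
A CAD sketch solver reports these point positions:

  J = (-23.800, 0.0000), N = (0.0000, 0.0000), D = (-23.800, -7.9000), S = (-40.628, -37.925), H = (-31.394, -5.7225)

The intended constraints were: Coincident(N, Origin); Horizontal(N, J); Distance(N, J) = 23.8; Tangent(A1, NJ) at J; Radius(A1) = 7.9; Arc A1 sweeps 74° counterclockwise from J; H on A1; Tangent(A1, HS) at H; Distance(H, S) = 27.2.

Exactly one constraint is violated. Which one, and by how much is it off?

Distance(H, S) = 27.2 — off by 6.30.

N = (0.00, 0.00) ✓; N.y = 0.00, J.y = 0.00 ✓; |NJ| = 23.80 ✓; ∠(DJ, JN) = 90.00° ✓; |DJ| = 7.900 ✓; bearing(D→H) − bearing(D→J) = 74.00° ✓; |DH| = 7.900 ✓; ∠(DH, HS) = 90.00° ✓; |HS| = 33.50 ✗.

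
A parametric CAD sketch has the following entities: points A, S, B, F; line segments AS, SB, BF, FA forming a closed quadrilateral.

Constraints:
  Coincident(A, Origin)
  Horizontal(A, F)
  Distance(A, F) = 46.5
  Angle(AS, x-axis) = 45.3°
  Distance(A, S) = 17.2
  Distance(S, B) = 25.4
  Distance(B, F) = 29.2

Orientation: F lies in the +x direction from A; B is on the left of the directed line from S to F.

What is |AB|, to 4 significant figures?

42.37

A is at the origin; AF is horizontal with |AF| = 46.5 and F in +x, so F = (46.5, 0). AS runs at 45.3° with |AS| = 17.2, so S = (12.10, 12.23). B is determined by |SB| = 25.4 and |BF| = 29.2 together: it lies at the intersection of circle(S, 25.4) and circle(F, 29.2). With |SF| = 36.51, the foot of the radical line on SF is 15.41 from S and the perpendicular offset is √(25.4² − 15.41²) = 20.19. Taking the left-of-SF solution: B = (33.38, 26.09).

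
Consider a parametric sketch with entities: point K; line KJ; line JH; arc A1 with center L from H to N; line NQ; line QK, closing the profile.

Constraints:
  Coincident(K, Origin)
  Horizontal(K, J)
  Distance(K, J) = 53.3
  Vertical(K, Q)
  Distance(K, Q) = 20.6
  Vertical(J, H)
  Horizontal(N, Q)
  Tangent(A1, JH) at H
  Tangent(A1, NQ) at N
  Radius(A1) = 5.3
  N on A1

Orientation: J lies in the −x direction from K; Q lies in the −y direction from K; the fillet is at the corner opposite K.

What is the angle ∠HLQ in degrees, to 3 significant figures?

174°

K is at the origin; KJ is horizontal with |KJ| = 53.3 and J on the −x side, so J = (-53.3, 0.00). KQ is vertical with |KQ| = 20.6 and Q on the −y side, so Q = (0.00, -20.6). The virtual corner opposite K is at (-53.3, -20.6). Tangency of A1 to JH means the radius LH is perpendicular to JH and tangency of A1 to NQ means the radius LN is perpendicular to NQ, with radius 5.3, so the center L sits 5.3 in from both sides at L = (-48.0, -15.3). That places the tangent points at H = (-53.3, -15.3) on JH and N = (-48.0, -20.6) on NQ. Then cos ∠HLQ = LH·LQ / (|LH||LQ|), giving 174°.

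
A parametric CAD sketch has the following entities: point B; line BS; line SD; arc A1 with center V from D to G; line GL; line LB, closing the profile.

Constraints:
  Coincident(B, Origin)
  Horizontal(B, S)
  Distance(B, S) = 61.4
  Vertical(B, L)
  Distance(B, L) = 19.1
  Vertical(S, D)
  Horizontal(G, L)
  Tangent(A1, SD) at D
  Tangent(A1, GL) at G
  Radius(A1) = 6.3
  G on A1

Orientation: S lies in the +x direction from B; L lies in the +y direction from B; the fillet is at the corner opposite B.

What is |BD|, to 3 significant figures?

62.7

B is at the origin; B and S share the same y with |BS| = 61.4 and S on the +x side, so S = (61.4, 0.00). BL is vertical with |BL| = 19.1 and L on the +y side, so L = (0.00, 19.1). The virtual corner opposite B is at (61.4, 19.1). Tangency of A1 to SD means the radius VD is perpendicular to SD and A1 meets GL tangentially, so VG is at right angles to GL, with radius 6.3, so the center V sits 6.3 in from both sides at V = (55.1, 12.8). That places the tangent points at D = (61.4, 12.8) on SD and G = (55.1, 19.1) on GL. Then |BD| = |D − B| = 62.7.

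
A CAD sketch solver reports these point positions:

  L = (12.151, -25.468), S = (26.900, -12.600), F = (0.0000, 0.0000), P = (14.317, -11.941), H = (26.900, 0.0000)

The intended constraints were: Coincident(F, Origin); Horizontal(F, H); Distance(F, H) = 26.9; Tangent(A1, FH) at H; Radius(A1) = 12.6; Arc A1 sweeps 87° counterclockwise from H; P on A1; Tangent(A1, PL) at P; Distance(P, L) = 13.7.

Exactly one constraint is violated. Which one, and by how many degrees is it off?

Tangent(A1, PL) at P — off by 6.10°.

F = (0.00, 0.00) ✓; F.y = 0.00, H.y = 0.00 ✓; |FH| = 26.90 ✓; ∠(SH, HF) = 90.00° ✓; |SH| = 12.60 ✓; bearing(S→P) − bearing(S→H) = 87.00° ✓; |SP| = 12.60 ✓; ∠(SP, PL) = 96.10° ✗; |PL| = 13.70 ✓.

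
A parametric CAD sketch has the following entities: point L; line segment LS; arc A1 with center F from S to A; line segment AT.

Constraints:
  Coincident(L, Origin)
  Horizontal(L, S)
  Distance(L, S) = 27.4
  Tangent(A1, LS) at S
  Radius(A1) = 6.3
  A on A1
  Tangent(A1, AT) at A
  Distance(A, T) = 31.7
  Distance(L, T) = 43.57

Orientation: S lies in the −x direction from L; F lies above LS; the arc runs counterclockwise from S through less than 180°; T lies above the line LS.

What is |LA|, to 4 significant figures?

22.03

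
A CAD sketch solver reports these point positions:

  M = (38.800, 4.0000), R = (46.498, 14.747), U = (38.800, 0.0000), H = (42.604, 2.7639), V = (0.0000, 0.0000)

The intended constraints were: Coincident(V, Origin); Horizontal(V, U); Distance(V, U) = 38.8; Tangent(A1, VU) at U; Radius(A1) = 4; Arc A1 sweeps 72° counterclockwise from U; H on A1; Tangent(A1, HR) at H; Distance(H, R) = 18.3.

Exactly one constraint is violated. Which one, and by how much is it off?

Distance(H, R) = 18.3 — off by 5.70.

V = (0.00, 0.00) ✓; V.y = 0.00, U.y = 0.00 ✓; |VU| = 38.80 ✓; ∠(MU, UV) = 90.00° ✓; |MU| = 4.000 ✓; bearing(M→H) − bearing(M→U) = 72.00° ✓; |MH| = 4.000 ✓; ∠(MH, HR) = 90.00° ✓; |HR| = 12.60 ✗.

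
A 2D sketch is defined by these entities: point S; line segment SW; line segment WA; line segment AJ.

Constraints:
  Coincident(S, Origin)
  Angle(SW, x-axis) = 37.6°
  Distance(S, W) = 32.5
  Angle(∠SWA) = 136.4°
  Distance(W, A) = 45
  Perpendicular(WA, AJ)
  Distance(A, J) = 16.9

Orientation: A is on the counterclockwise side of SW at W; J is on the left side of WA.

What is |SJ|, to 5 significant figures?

68.757

S is at the origin; SW runs at 37.6° with length 32.5, so W = 32.5·(cos 37.6°, sin 37.6°) = (25.749, 19.830). ∠SWA = 136.4°, so WA runs at 37.6° + (180° − 136.4°) = 81.200° from the x-axis; with |WA| = 45.0, A = W + 45.0·(cos 81.200°, sin 81.200°) = (32.634, 64.300). WA ⟂ AJ; with |AJ| = 16.9 on the left of WA, J = A + 16.9·(-0.98823, 0.15299) = (15.933, 66.885). Then |SJ| = |J − S| = 68.757.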